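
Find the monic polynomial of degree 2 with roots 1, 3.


A monic polynomial with roots 1, 3 is:
p(x) = (x - 1)(x - 3)
After multiplying by (x - 1): x - 1
After multiplying by (x - 3): x^2 - 4x + 3

x^2 - 4x + 3


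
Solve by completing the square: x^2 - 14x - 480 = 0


Start: x^2 - 14x - 480 = 0
Move constant: x^2 - 14x = 480
Half of -14 is -7, squared is 49
Add 49 to both sides: x^2 - 14x + 49 = 529
(x - 7)^2 = 529
x - 7 = ±23
x = 7 + 23 = 30 or x = 7 - 23 = -16

x = -16, x = 30


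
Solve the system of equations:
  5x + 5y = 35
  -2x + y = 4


Using Cramer's rule:
Determinant D = (5)(1) - (-2)(5) = 5 + 10 = 15
Dx = (35)(1) - (4)(5) = 35 - 20 = 15
Dy = (5)(4) - (-2)(35) = 20 + 70 = 90
x = Dx/D = 15/15 = 1
y = Dy/D = 90/15 = 6

x = 1, y = 6


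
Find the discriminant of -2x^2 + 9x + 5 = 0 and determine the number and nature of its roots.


For ax^2 + bx + c = 0, discriminant D = b^2 - 4ac
Here a = -2, b = 9, c = 5
D = (9)^2 - 4(-2)(5) = 81 + 40 = 121

D = 121 > 0 and is a perfect square (sqrt = 11)
The equation has 2 distinct real rational roots.

Discriminant = 121, 2 distinct real rational roots


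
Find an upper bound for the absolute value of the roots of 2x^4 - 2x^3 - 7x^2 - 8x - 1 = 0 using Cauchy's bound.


Cauchy's bound: all roots r satisfy |r| <= 1 + max(|a_i/a_n|) for i = 0,...,n-1
where a_n is the leading coefficient.

Coefficients: [2, -2, -7, -8, -1]
Leading coefficient a_n = 2
Ratios |a_i/a_n|: 1, 7/2, 4, 1/2
Maximum ratio: 4
Cauchy's bound: |r| <= 1 + 4 = 5

Upper bound = 5


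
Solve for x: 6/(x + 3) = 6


Multiply both sides by (x + 3): 6 = 6(x + 3)
Distribute: 6 = 6x + 18
6x = 6 - 18 = -12
x = -2

x = -2


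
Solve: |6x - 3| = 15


An absolute value equation |expr| = 15 gives two cases:
Case 1: 6x - 3 = 15
  6x = 18, so x = 3
Case 2: 6x - 3 = -15
  6x = -12, so x = -2

x = -2, x = 3


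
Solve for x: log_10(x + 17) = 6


Convert to exponential form: x + 17 = 10^6 = 1000000
x = 1000000 - 17 = 999983
Check: log_10(999983 + 17) = log_10(1000000) = log_10(1000000) = 6 ✓

x = 999983


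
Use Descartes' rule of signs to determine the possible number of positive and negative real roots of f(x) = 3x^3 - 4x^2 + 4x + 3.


Descartes' rule of signs:

For positive roots, count sign changes in f(x) = 3x^3 - 4x^2 + 4x + 3:
Signs of coefficients: +, -, +, +
Number of sign changes: 2
Possible positive real roots: 2, 0

For negative roots, examine f(-x) = -3x^3 - 4x^2 - 4x + 3:
Signs of coefficients: -, -, -, +
Number of sign changes: 1
Possible negative real roots: 1

Positive roots: 2 or 0; Negative roots: 1


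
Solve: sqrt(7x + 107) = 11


Square both sides: 7x + 107 = 11^2 = 121
7x = 121 - 107 = 14
x = 2
Check: sqrt(7*2 + 107) = sqrt(121) = 11 ✓

x = 2


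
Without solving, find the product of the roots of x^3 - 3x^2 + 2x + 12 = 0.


By Vieta's formulas for x^3 + bx^2 + cx + d = 0:
  r1 + r2 + r3 = -b/a = 3
  r1*r2 + r1*r3 + r2*r3 = c/a = 2
  r1*r2*r3 = -d/a = -12


Product = -12


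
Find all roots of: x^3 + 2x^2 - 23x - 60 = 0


Let p(x) = x^3 + 2x^2 - 23x - 60. By the rational root theorem (leading coefficient 1), any rational root is an integer divisor of 60: try ±1, ±2, ... in turn.
Test x = 1: value = -80 ≠ 0.
Test x = -1: value = -36 ≠ 0.
Test x = 2: value = -90 ≠ 0.
Test x = -2: value = -14 ≠ 0.
Test x = 3: value = -84 ≠ 0.
Test x = -3: value = 0 ✓, so (x + 3) is a factor.
Synthetic division by (x + 3): bring down 1; 1(-3) + 2 = -1; (-1)(-3) - 23 = -20; (-20)(-3) - 60 = 0 → quotient x^2 - x - 20, remainder 0.
Solve the quadratic x^2 - x - 20 = 0: discriminant = (-1)^2 - 4(1)(-20) = 1 + 80 = 81.
sqrt(81) = 9, so x = (1 ± 9)/2: x = 5 or x = -4.
Collecting all roots found:

x = -4, x = -3, x = 5


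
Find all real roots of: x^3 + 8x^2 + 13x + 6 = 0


Let p(x) = x^3 + 8x^2 + 13x + 6. By the rational root theorem (leading coefficient 1), any rational root is an integer divisor of 6: try ±1, ±2, ... in turn.
Test x = 1: value = 28 ≠ 0.
Test x = -1: value = 0 ✓, so (x + 1) is a factor.
Synthetic division by (x + 1): bring down 1; 1(-1) + 8 = 7; 7(-1) + 13 = 6; 6(-1) + 6 = 0 → quotient x^2 + 7x + 6, remainder 0.
Solve the quadratic x^2 + 7x + 6 = 0: discriminant = 7^2 - 4(1)(6) = 49 - 24 = 25.
sqrt(25) = 5, so x = (-7 ± 5)/2: x = -1 or x = -6.

x = -6, x = -1 (multiplicity 2)


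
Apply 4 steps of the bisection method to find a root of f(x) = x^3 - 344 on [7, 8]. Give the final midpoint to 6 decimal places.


f(x) = x^3 - 344
f(7) = -1 < 0
f(8) = 168 > 0

Step 1: midpoint = (7.000000 + 8.000000)/2 = 7.500000
  f(7.500000) = 77.875000
  f(mid) > 0, so root is in [7.000000, 7.500000]

Step 2: midpoint = (7.000000 + 7.500000)/2 = 7.250000
  f(7.250000) = 37.078125
  f(mid) > 0, so root is in [7.000000, 7.250000]

Step 3: midpoint = (7.000000 + 7.250000)/2 = 7.125000
  f(7.125000) = 17.705078
  f(mid) > 0, so root is in [7.000000, 7.125000]

Step 4: midpoint = (7.000000 + 7.125000)/2 = 7.062500
  f(7.062500) = 8.269775
  f(mid) > 0, so root is in [7.000000, 7.062500]

midpoint = 7.062500


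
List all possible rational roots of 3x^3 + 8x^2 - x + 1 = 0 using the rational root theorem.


Rational root theorem: possible roots are ±p/q where:
  p divides the constant term (1): p ∈ {1}
  q divides the leading coefficient (3): q ∈ {1, 3}

All possible rational roots: -1, -1/3, 1/3, 1

-1, -1/3, 1/3, 1


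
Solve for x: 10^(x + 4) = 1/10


Express both sides with the same base.
1/10 = 10^(-1)
Since the bases match, equate exponents: x + 4 = -1
So x = -1 - (4) = -5

x = -5


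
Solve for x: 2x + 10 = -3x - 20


Starting with: 2x + 10 = -3x - 20
Move all x terms to left: (2 + 3)x = -20 - 10
Simplify: 5x = -30
Divide both sides by 5: x = -6

x = -6


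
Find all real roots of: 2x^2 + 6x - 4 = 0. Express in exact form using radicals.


Using the quadratic formula: x = (-b ± sqrt(b^2 - 4ac)) / (2a)
Here a = 2, b = 6, c = -4
Discriminant = b^2 - 4ac = 6^2 - 4(2)(-4) = 36 + 32 = 68
Since discriminant = 68 > 0, there are two real roots.
x = (-6 ± 2*sqrt(17)) / 4
Simplifying: x = (-3 ± sqrt(17)) / 2
Numerically: x ≈ 0.5616 or x ≈ -3.5616

x = (-3 + sqrt(17)) / 2 or x = (-3 - sqrt(17)) / 2


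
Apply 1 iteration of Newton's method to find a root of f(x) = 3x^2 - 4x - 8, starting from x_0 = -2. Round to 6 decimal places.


Newton's method: x_(n+1) = x_n - f(x_n)/f'(x_n)
f(x) = 3x^2 - 4x - 8
f'(x) = 6x - 4

Iteration 1:
  f(-2.000000) = 12.000000
  f'(-2.000000) = -16.000000
  x_1 = -2.000000 - (12.000000)/(-16.000000) = -1.250000

x_1 = -1.250000


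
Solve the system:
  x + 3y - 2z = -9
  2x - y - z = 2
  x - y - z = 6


Using Cramer's rule. Expand each determinant along the first row.
D  = 1*[(-1)*(-1) - (-1)*(-1)] - 3*[2*(-1) - (-1)*1] + (-2)*[2*(-1) - (-1)*1]
  = 1*(0) - 3*(-1) + (-2)*(-1) = 5
Dx = (-9)*[(-1)*(-1) - (-1)*(-1)] - 3*[2*(-1) - (-1)*6] + (-2)*[2*(-1) - (-1)*6]
  = (-9)*(0) - 3*(4) + (-2)*(4) = -20
Dy = 1*[2*(-1) - (-1)*6] - (-9)*[2*(-1) - (-1)*1] + (-2)*[2*6 - 2*1]
  = 1*(4) - (-9)*(-1) + (-2)*(10) = -25
Dz = 1*[(-1)*6 - 2*(-1)] - 3*[2*6 - 2*1] + (-9)*[2*(-1) - (-1)*1]
  = 1*(-4) - 3*(10) + (-9)*(-1) = -25
x = Dx/D = -20/5 = -4, y = Dy/D = -25/5 = -5, z = Dz/D = -25/5 = -5
Check eq1: (1)(-4) + (3)(-5) + (-2)(-5) = -9 = -9 ✓
Check eq2: (2)(-4) + (-1)(-5) + (-1)(-5) = 2 = 2 ✓
Check eq3: (1)(-4) + (-1)(-5) + (-1)(-5) = 6 = 6 ✓

x = -4, y = -5, z = -5


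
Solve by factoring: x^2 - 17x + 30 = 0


We need two numbers that multiply to 30 and add to -17.
Those numbers are -2 and -15 (since (-2) * (-15) = 30 and (-2) + (-15) = -17).
So x^2 - 17x + 30 = (x - 2)(x - 15) = 0
Setting each factor to zero: x = 2 or x = 15

x = 2, x = 15


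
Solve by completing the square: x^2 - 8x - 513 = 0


Start: x^2 - 8x - 513 = 0
Move constant: x^2 - 8x = 513
Half of -8 is -4, squared is 16
Add 16 to both sides: x^2 - 8x + 16 = 529
(x - 4)^2 = 529
x - 4 = ±23
x = 4 + 23 = 27 or x = 4 - 23 = -19

x = -19, x = 27


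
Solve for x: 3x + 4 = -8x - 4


Starting with: 3x + 4 = -8x - 4
Move all x terms to left: (3 + 8)x = -4 - 4
Simplify: 11x = -8
Divide both sides by 11: x = -8/11

x = -8/11


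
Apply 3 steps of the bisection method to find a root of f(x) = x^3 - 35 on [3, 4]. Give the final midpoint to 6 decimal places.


f(x) = x^3 - 35
f(3) = -8 < 0
f(4) = 29 > 0

Step 1: midpoint = (3.000000 + 4.000000)/2 = 3.500000
  f(3.500000) = 7.875000
  f(mid) > 0, so root is in [3.000000, 3.500000]

Step 2: midpoint = (3.000000 + 3.500000)/2 = 3.250000
  f(3.250000) = -0.671875
  f(mid) < 0, so root is in [3.250000, 3.500000]

Step 3: midpoint = (3.250000 + 3.500000)/2 = 3.375000
  f(3.375000) = 3.443359
  f(mid) > 0, so root is in [3.250000, 3.375000]

midpoint = 3.375000


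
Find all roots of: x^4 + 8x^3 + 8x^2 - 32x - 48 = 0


Let p(x) = x^4 + 8x^3 + 8x^2 - 32x - 48. By the rational root theorem (leading coefficient 1), any rational root is an integer divisor of 48: try ±1, ±2, ... in turn.
Test x = 1: value = -63 ≠ 0.
Test x = -1: value = -15 ≠ 0.
Test x = 2: value = 0 ✓, so (x - 2) is a factor.
Synthetic division by (x - 2): bring down 1; 1(2) + 8 = 10; 10(2) + 8 = 28; 28(2) - 32 = 24; 24(2) - 48 = 0 → quotient x^3 + 10x^2 + 28x + 24, remainder 0.
Continue with the quotient x^3 + 10x^2 + 28x + 24 (candidates must divide 24; re-test x = 2 first in case it repeats).
Test x = 2: value = 128 ≠ 0.
Test x = -2: value = 0 ✓, so (x + 2) is a factor.
Synthetic division by (x + 2): bring down 1; 1(-2) + 10 = 8; 8(-2) + 28 = 12; 12(-2) + 24 = 0 → quotient x^2 + 8x + 12, remainder 0.
Solve the quadratic x^2 + 8x + 12 = 0: discriminant = 8^2 - 4(1)(12) = 64 - 48 = 16.
sqrt(16) = 4, so x = (-8 ± 4)/2: x = -2 or x = -6.
Collecting all roots found:

x = -6, x = -2 (multiplicity 2), x = 2


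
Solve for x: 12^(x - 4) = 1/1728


Express both sides with the same base.
1/1728 = 12^(-3)
Since the bases match, equate exponents: x - 4 = -3
So x = -3 - (-4) = 1

x = 1


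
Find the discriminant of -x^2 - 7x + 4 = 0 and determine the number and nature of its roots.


For ax^2 + bx + c = 0, discriminant D = b^2 - 4ac
Here a = -1, b = -7, c = 4
D = (-7)^2 - 4(-1)(4) = 49 + 16 = 65

D = 65 > 0 but not a perfect square
The equation has 2 distinct real irrational roots.

Discriminant = 65, 2 distinct real irrational roots


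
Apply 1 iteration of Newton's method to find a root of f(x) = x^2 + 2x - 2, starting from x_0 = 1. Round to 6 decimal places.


Newton's method: x_(n+1) = x_n - f(x_n)/f'(x_n)
f(x) = x^2 + 2x - 2
f'(x) = 2x + 2

Iteration 1:
  f(1.000000) = 1.000000
  f'(1.000000) = 4.000000
  x_1 = 1.000000 - (1.000000)/(4.000000) = 0.750000

x_1 = 0.750000


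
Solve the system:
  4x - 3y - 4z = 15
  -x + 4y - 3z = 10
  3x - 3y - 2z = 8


Using Cramer's rule. Expand each determinant along the first row.
D  = 4*[4*(-2) - (-3)*(-3)] - (-3)*[(-1)*(-2) - (-3)*3] + (-4)*[(-1)*(-3) - 4*3]
  = 4*(-17) - (-3)*(11) + (-4)*(-9) = 1
Dx = 15*[4*(-2) - (-3)*(-3)] - (-3)*[10*(-2) - (-3)*8] + (-4)*[10*(-3) - 4*8]
  = 15*(-17) - (-3)*(4) + (-4)*(-62) = 5
Dy = 4*[10*(-2) - (-3)*8] - 15*[(-1)*(-2) - (-3)*3] + (-4)*[(-1)*8 - 10*3]
  = 4*(4) - 15*(11) + (-4)*(-38) = 3
Dz = 4*[4*8 - 10*(-3)] - (-3)*[(-1)*8 - 10*3] + 15*[(-1)*(-3) - 4*3]
  = 4*(62) - (-3)*(-38) + 15*(-9) = -1
x = Dx/D = 5/1 = 5, y = Dy/D = 3/1 = 3, z = Dz/D = -1/1 = -1
Check eq1: (4)(5) + (-3)(3) + (-4)(-1) = 15 = 15 ✓
Check eq2: (-1)(5) + (4)(3) + (-3)(-1) = 10 = 10 ✓
Check eq3: (3)(5) + (-3)(3) + (-2)(-1) = 8 = 8 ✓

x = 5, y = 3, z = -1


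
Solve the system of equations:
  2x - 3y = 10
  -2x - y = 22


Using Cramer's rule:
Determinant D = (2)(-1) - (-2)(-3) = -2 - 6 = -8
Dx = (10)(-1) - (22)(-3) = -10 + 66 = 56
Dy = (2)(22) - (-2)(10) = 44 + 20 = 64
x = Dx/D = 56/-8 = -7
y = Dy/D = 64/-8 = -8

x = -7, y = -8


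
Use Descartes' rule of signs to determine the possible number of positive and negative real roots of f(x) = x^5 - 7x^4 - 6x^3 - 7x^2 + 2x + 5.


Descartes' rule of signs:

For positive roots, count sign changes in f(x) = x^5 - 7x^4 - 6x^3 - 7x^2 + 2x + 5:
Signs of coefficients: +, -, -, -, +, +
Number of sign changes: 2
Possible positive real roots: 2, 0

For negative roots, examine f(-x) = -x^5 - 7x^4 + 6x^3 - 7x^2 - 2x + 5:
Signs of coefficients: -, -, +, -, -, +
Number of sign changes: 3
Possible negative real roots: 3, 1

Positive roots: 2 or 0; Negative roots: 3 or 1


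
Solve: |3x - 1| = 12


An absolute value equation |expr| = 12 gives two cases:
Case 1: 3x - 1 = 12
  3x = 13, so x = 13/3
Case 2: 3x - 1 = -12
  3x = -11, so x = -11/3

x = -11/3, x = 13/3


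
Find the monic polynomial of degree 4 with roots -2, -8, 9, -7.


A monic polynomial with roots -2, -8, 9, -7 is:
p(x) = (x + 2)(x + 8)(x - 9)(x + 7)
After multiplying by (x + 2): x + 2
After multiplying by (x + 8): x^2 + 10x + 16
After multiplying by (x - 9): x^3 + x^2 - 74x - 144
After multiplying by (x + 7): x^4 + 8x^3 - 67x^2 - 662x - 1008

x^4 + 8x^3 - 67x^2 - 662x - 1008


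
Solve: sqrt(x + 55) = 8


Square both sides: x + 55 = 8^2 = 64
x = 64 - 55 = 9
x = 9
Check: sqrt(1*9 + 55) = sqrt(64) = 8 ✓

x = 9


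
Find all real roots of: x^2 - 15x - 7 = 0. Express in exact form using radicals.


Using the quadratic formula: x = (-b ± sqrt(b^2 - 4ac)) / (2a)
Here a = 1, b = -15, c = -7
Discriminant = b^2 - 4ac = (-15)^2 - 4(1)(-7) = 225 + 28 = 253
Since discriminant = 253 > 0, there are two real roots.
x = (15 ± sqrt(253)) / 2
Numerically: x ≈ 15.4530 or x ≈ -0.4530

x = (15 + sqrt(253)) / 2 or x = (15 - sqrt(253)) / 2


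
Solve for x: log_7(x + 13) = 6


Convert to exponential form: x + 13 = 7^6 = 117649
x = 117649 - 13 = 117636
Check: log_7(117636 + 13) = log_7(117649) = log_7(117649) = 6 ✓

x = 117636


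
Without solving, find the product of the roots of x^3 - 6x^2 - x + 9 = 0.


By Vieta's formulas for x^3 + bx^2 + cx + d = 0:
  r1 + r2 + r3 = -b/a = 6
  r1*r2 + r1*r3 + r2*r3 = c/a = -1
  r1*r2*r3 = -d/a = -9


Product = -9


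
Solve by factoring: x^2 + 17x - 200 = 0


We need two numbers that multiply to -200 and add to 17.
Those numbers are -8 and 25 (since (-8) * 25 = -200 and (-8) + 25 = 17).
So x^2 + 17x - 200 = (x - 8)(x + 25) = 0
Setting each factor to zero: x = 8 or x = -25

x = -25, x = 8


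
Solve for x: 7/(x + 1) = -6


Multiply both sides by (x + 1): 7 = -6(x + 1)
Distribute: 7 = -6x - 6
-6x = 7 + 6 = 13
x = -13/6

x = -13/6


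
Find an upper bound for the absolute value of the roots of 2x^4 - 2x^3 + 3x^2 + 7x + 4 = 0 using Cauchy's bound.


Cauchy's bound: all roots r satisfy |r| <= 1 + max(|a_i/a_n|) for i = 0,...,n-1
where a_n is the leading coefficient.

Coefficients: [2, -2, 3, 7, 4]
Leading coefficient a_n = 2
Ratios |a_i/a_n|: 1, 3/2, 7/2, 2
Maximum ratio: 7/2
Cauchy's bound: |r| <= 1 + 7/2 = 9/2

Upper bound = 9/2


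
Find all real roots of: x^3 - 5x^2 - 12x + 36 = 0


Let p(x) = x^3 - 5x^2 - 12x + 36. By the rational root theorem (leading coefficient 1), any rational root is an integer divisor of 36: try ±1, ±2, ... in turn.
Test x = 1: value = 20 ≠ 0.
Test x = -1: value = 42 ≠ 0.
Test x = 2: value = 0 ✓, so (x - 2) is a factor.
Synthetic division by (x - 2): bring down 1; 1(2) - 5 = -3; (-3)(2) - 12 = -18; (-18)(2) + 36 = 0 → quotient x^2 - 3x - 18, remainder 0.
Solve the quadratic x^2 - 3x - 18 = 0: discriminant = (-3)^2 - 4(1)(-18) = 9 + 72 = 81.
sqrt(81) = 9, so x = (3 ± 9)/2: x = 6 or x = -3.

x = -3, x = 2, x = 6


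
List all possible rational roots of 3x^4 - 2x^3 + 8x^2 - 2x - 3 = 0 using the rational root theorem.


Rational root theorem: possible roots are ±p/q where:
  p divides the constant term (-3): p ∈ {1, 3}
  q divides the leading coefficient (3): q ∈ {1, 3}

All possible rational roots: -3, -1, -1/3, 1/3, 1, 3

-3, -1, -1/3, 1/3, 1, 3


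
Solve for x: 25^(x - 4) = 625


Express both sides with the same base.
625 = 25^2
Since the bases match, equate exponents: x - 4 = 2
So x = 2 - (-4) = 6

x = 6


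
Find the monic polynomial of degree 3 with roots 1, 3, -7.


A monic polynomial with roots 1, 3, -7 is:
p(x) = (x - 1)(x - 3)(x + 7)
After multiplying by (x - 1): x - 1
After multiplying by (x - 3): x^2 - 4x + 3
After multiplying by (x + 7): x^3 + 3x^2 - 25x + 21

x^3 + 3x^2 - 25x + 21


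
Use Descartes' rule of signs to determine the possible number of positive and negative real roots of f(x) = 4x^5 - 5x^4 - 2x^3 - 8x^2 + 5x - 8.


Descartes' rule of signs:

For positive roots, count sign changes in f(x) = 4x^5 - 5x^4 - 2x^3 - 8x^2 + 5x - 8:
Signs of coefficients: +, -, -, -, +, -
Number of sign changes: 3
Possible positive real roots: 3, 1

For negative roots, examine f(-x) = -4x^5 - 5x^4 + 2x^3 - 8x^2 - 5x - 8:
Signs of coefficients: -, -, +, -, -, -
Number of sign changes: 2
Possible negative real roots: 2, 0

Positive roots: 3 or 1; Negative roots: 2 or 0


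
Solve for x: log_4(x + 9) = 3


Convert to exponential form: x + 9 = 4^3 = 64
x = 64 - 9 = 55
Check: log_4(55 + 9) = log_4(64) = log_4(64) = 3 ✓

x = 55


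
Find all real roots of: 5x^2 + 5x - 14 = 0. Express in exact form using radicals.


Using the quadratic formula: x = (-b ± sqrt(b^2 - 4ac)) / (2a)
Here a = 5, b = 5, c = -14
Discriminant = b^2 - 4ac = 5^2 - 4(5)(-14) = 25 + 280 = 305
Since discriminant = 305 > 0, there are two real roots.
x = (-5 ± sqrt(305)) / 10
Numerically: x ≈ 1.2464 or x ≈ -2.2464

x = (-5 + sqrt(305)) / 10 or x = (-5 - sqrt(305)) / 10


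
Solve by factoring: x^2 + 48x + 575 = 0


We need two numbers that multiply to 575 and add to 48.
Those numbers are 23 and 25 (since 23 * 25 = 575 and 23 + 25 = 48).
So x^2 + 48x + 575 = (x + 23)(x + 25) = 0
Setting each factor to zero: x = -23 or x = -25

x = -25, x = -23


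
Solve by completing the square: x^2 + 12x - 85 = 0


Start: x^2 + 12x - 85 = 0
Move constant: x^2 + 12x = 85
Half of 12 is 6, squared is 36
Add 36 to both sides: x^2 + 12x + 36 = 121
(x + 6)^2 = 121
x + 6 = ±11
x = -6 + 11 = 5 or x = -6 - 11 = -17

x = -17, x = 5


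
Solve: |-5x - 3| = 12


An absolute value equation |expr| = 12 gives two cases:
Case 1: -5x - 3 = 12
  -5x = 15, so x = -3
Case 2: -5x - 3 = -12
  -5x = -9, so x = 9/5

x = -3, x = 9/5


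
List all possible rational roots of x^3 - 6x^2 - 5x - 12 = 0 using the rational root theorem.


Rational root theorem: possible roots are ±p/q where:
  p divides the constant term (-12): p ∈ {1, 2, 3, 4, 6, 12}
  q divides the leading coefficient (1): q ∈ {1}

All possible rational roots: -12, -6, -4, -3, -2, -1, 1, 2, 3, 4, 6, 12

-12, -6, -4, -3, -2, -1, 1, 2, 3, 4, 6, 12


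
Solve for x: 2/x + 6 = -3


Subtract 6 from both sides: 2/x = -9
Multiply both sides by x: 2 = -9 * x
Divide by -9: x = -2/9

x = -2/9


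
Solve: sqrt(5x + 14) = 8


Square both sides: 5x + 14 = 8^2 = 64
5x = 64 - 14 = 50
x = 10
Check: sqrt(5*10 + 14) = sqrt(64) = 8 ✓

x = 10


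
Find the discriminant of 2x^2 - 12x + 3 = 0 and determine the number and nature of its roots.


For ax^2 + bx + c = 0, discriminant D = b^2 - 4ac
Here a = 2, b = -12, c = 3
D = (-12)^2 - 4(2)(3) = 144 - 24 = 120

D = 120 > 0 but not a perfect square
The equation has 2 distinct real irrational roots.

Discriminant = 120, 2 distinct real irrational roots


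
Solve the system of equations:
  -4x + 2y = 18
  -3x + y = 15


Using Cramer's rule:
Determinant D = (-4)(1) - (-3)(2) = -4 + 6 = 2
Dx = (18)(1) - (15)(2) = 18 - 30 = -12
Dy = (-4)(15) - (-3)(18) = -60 + 54 = -6
x = Dx/D = -12/2 = -6
y = Dy/D = -6/2 = -3

x = -6, y = -3


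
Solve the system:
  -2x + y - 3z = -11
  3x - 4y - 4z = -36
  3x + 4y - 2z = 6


Using Cramer's rule. Expand each determinant along the first row.
D  = (-2)*[(-4)*(-2) - (-4)*4] - 1*[3*(-2) - (-4)*3] + (-3)*[3*4 - (-4)*3]
  = (-2)*(24) - 1*(6) + (-3)*(24) = -126
Dx = (-11)*[(-4)*(-2) - (-4)*4] - 1*[(-36)*(-2) - (-4)*6] + (-3)*[(-36)*4 - (-4)*6]
  = (-11)*(24) - 1*(96) + (-3)*(-120) = 0
Dy = (-2)*[(-36)*(-2) - (-4)*6] - (-11)*[3*(-2) - (-4)*3] + (-3)*[3*6 - (-36)*3]
  = (-2)*(96) - (-11)*(6) + (-3)*(126) = -504
Dz = (-2)*[(-4)*6 - (-36)*4] - 1*[3*6 - (-36)*3] + (-11)*[3*4 - (-4)*3]
  = (-2)*(120) - 1*(126) + (-11)*(24) = -630
x = Dx/D = 0/-126 = 0, y = Dy/D = -504/-126 = 4, z = Dz/D = -630/-126 = 5
Check eq1: (-2)(0) + (1)(4) + (-3)(5) = -11 = -11 ✓
Check eq2: (3)(0) + (-4)(4) + (-4)(5) = -36 = -36 ✓
Check eq3: (3)(0) + (4)(4) + (-2)(5) = 6 = 6 ✓

x = 0, y = 4, z = 5


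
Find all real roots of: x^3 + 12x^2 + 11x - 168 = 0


Let p(x) = x^3 + 12x^2 + 11x - 168. By the rational root theorem (leading coefficient 1), any rational root is an integer divisor of 168: try ±1, ±2, ... in turn.
Test x = 1: value = -144 ≠ 0.
Test x = -1: value = -168 ≠ 0.
Test x = 2: value = -90 ≠ 0.
Test x = -2: value = -150 ≠ 0.
Test x = 3: value = 0 ✓, so (x - 3) is a factor.
Synthetic division by (x - 3): bring down 1; 1(3) + 12 = 15; 15(3) + 11 = 56; 56(3) - 168 = 0 → quotient x^2 + 15x + 56, remainder 0.
Solve the quadratic x^2 + 15x + 56 = 0: discriminant = 15^2 - 4(1)(56) = 225 - 224 = 1.
sqrt(1) = 1, so x = (-15 ± 1)/2: x = -7 or x = -8.

x = -8, x = -7, x = 3


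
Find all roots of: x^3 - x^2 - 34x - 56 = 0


Let p(x) = x^3 - x^2 - 34x - 56. By the rational root theorem (leading coefficient 1), any rational root is an integer divisor of 56: try ±1, ±2, ... in turn.
Test x = 1: value = -90 ≠ 0.
Test x = -1: value = -24 ≠ 0.
Test x = 2: value = -120 ≠ 0.
Test x = -2: value = 0 ✓, so (x + 2) is a factor.
Synthetic division by (x + 2): bring down 1; 1(-2) - 1 = -3; (-3)(-2) - 34 = -28; (-28)(-2) - 56 = 0 → quotient x^2 - 3x - 28, remainder 0.
Solve the quadratic x^2 - 3x - 28 = 0: discriminant = (-3)^2 - 4(1)(-28) = 9 + 112 = 121.
sqrt(121) = 11, so x = (3 ± 11)/2: x = 7 or x = -4.
Collecting all roots found:

x = -4, x = -2, x = 7


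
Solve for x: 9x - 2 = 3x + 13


Starting with: 9x - 2 = 3x + 13
Move all x terms to left: (9 - 3)x = 13 + 2
Simplify: 6x = 15
Divide both sides by 6: x = 5/2

x = 5/2


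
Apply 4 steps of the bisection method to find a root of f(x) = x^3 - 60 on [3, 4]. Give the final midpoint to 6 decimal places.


f(x) = x^3 - 60
f(3) = -33 < 0
f(4) = 4 > 0

Step 1: midpoint = (3.000000 + 4.000000)/2 = 3.500000
  f(3.500000) = -17.125000
  f(mid) < 0, so root is in [3.500000, 4.000000]

Step 2: midpoint = (3.500000 + 4.000000)/2 = 3.750000
  f(3.750000) = -7.265625
  f(mid) < 0, so root is in [3.750000, 4.000000]

Step 3: midpoint = (3.750000 + 4.000000)/2 = 3.875000
  f(3.875000) = -1.814453
  f(mid) < 0, so root is in [3.875000, 4.000000]

Step 4: midpoint = (3.875000 + 4.000000)/2 = 3.937500
  f(3.937500) = 1.046631
  f(mid) > 0, so root is in [3.875000, 3.937500]

midpoint = 3.937500


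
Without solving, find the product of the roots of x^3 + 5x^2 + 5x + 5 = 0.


By Vieta's formulas for x^3 + bx^2 + cx + d = 0:
  r1 + r2 + r3 = -b/a = -5
  r1*r2 + r1*r3 + r2*r3 = c/a = 5
  r1*r2*r3 = -d/a = -5


Product = -5


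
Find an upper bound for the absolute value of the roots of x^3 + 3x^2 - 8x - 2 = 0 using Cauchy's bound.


Cauchy's bound: all roots r satisfy |r| <= 1 + max(|a_i/a_n|) for i = 0,...,n-1
where a_n is the leading coefficient.

Coefficients: [1, 3, -8, -2]
Leading coefficient a_n = 1
Ratios |a_i/a_n|: 3, 8, 2
Maximum ratio: 8
Cauchy's bound: |r| <= 1 + 8 = 9

Upper bound = 9


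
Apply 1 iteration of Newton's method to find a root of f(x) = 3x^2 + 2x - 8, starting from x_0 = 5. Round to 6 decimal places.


Newton's method: x_(n+1) = x_n - f(x_n)/f'(x_n)
f(x) = 3x^2 + 2x - 8
f'(x) = 6x + 2

Iteration 1:
  f(5.000000) = 77.000000
  f'(5.000000) = 32.000000
  x_1 = 5.000000 - (77.000000)/(32.000000) = 2.593750

x_1 = 2.593750


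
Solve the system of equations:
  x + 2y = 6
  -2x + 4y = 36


Using Cramer's rule:
Determinant D = (1)(4) - (-2)(2) = 4 + 4 = 8
Dx = (6)(4) - (36)(2) = 24 - 72 = -48
Dy = (1)(36) - (-2)(6) = 36 + 12 = 48
x = Dx/D = -48/8 = -6
y = Dy/D = 48/8 = 6

x = -6, y = 6


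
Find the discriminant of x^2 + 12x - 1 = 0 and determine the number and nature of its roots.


For ax^2 + bx + c = 0, discriminant D = b^2 - 4ac
Here a = 1, b = 12, c = -1
D = (12)^2 - 4(1)(-1) = 144 + 4 = 148

D = 148 > 0 but not a perfect square
The equation has 2 distinct real irrational roots.

Discriminant = 148, 2 distinct real irrational roots


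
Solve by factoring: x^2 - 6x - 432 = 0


We need two numbers that multiply to -432 and add to -6.
Those numbers are -24 and 18 (since (-24) * 18 = -432 and (-24) + 18 = -6).
So x^2 - 6x - 432 = (x - 24)(x + 18) = 0
Setting each factor to zero: x = 24 or x = -18

x = -18, x = 24


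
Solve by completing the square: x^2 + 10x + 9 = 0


Start: x^2 + 10x + 9 = 0
Move constant: x^2 + 10x = -9
Half of 10 is 5, squared is 25
Add 25 to both sides: x^2 + 10x + 25 = 16
(x + 5)^2 = 16
x + 5 = ±4
x = -5 + 4 = -1 or x = -5 - 4 = -9

x = -9, x = -1


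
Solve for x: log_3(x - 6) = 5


Convert to exponential form: x - 6 = 3^5 = 243
x = 243 + 6 = 249
Check: log_3(249 - 6) = log_3(243) = log_3(243) = 5 ✓

x = 249


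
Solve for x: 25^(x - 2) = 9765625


Express both sides with the same base.
9765625 = 25^5
Since the bases match, equate exponents: x - 2 = 5
So x = 5 - (-2) = 7

x = 7


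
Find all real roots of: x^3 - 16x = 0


The constant term is 0, so x = 0 is a root. Factor out x:
  x(x^2 - 16) = 0
Solve the quadratic x^2 - 16 = 0: discriminant = 0^2 - 4(1)(-16) = 0 + 64 = 64.
sqrt(64) = 8, so x = (0 ± 8)/2: x = 4 or x = -4.

x = -4, x = 0, x = 4


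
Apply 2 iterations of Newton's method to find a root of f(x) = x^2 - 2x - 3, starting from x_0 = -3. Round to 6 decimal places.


Newton's method: x_(n+1) = x_n - f(x_n)/f'(x_n)
f(x) = x^2 - 2x - 3
f'(x) = 2x - 2

Iteration 1:
  f(-3.000000) = 12.000000
  f'(-3.000000) = -8.000000
  x_1 = -3.000000 - (12.000000)/(-8.000000) = -1.500000

Iteration 2:
  f(-1.500000) = 2.250000
  f'(-1.500000) = -5.000000
  x_2 = -1.500000 - (2.250000)/(-5.000000) = -1.050000

x_2 = -1.050000


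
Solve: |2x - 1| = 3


An absolute value equation |expr| = 3 gives two cases:
Case 1: 2x - 1 = 3
  2x = 4, so x = 2
Case 2: 2x - 1 = -3
  2x = -2, so x = -1

x = -1, x = 2


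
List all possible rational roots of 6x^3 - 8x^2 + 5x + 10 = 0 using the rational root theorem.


Rational root theorem: possible roots are ±p/q where:
  p divides the constant term (10): p ∈ {1, 2, 5, 10}
  q divides the leading coefficient (6): q ∈ {1, 2, 3, 6}

All possible rational roots: -10, -5, -10/3, -5/2, -2, -5/3, -1, -5/6, -2/3, -1/2, -1/3, -1/6, 1/6, 1/3, 1/2, 2/3, 5/6, 1, 5/3, 2, 5/2, 10/3, 5, 10

-10, -5, -10/3, -5/2, -2, -5/3, -1, -5/6, -2/3, -1/2, -1/3, -1/6, 1/6, 1/3, 1/2, 2/3, 5/6, 1, 5/3, 2, 5/2, 10/3, 5, 10


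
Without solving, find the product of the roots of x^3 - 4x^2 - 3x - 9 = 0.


By Vieta's formulas for x^3 + bx^2 + cx + d = 0:
  r1 + r2 + r3 = -b/a = 4
  r1*r2 + r1*r3 + r2*r3 = c/a = -3
  r1*r2*r3 = -d/a = 9


Product = 9


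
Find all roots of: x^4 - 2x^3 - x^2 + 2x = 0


The constant term is 0, so x = 0 is a root. Factor out x:
  x^3 - 2x^2 - x + 2 = 0
Let p(x) = x^3 - 2x^2 - x + 2. By the rational root theorem (leading coefficient 1), any rational root is an integer divisor of 2: try ±1, ±2, ... in turn.
Test x = 1: value = 0 ✓, so (x - 1) is a factor.
Synthetic division by (x - 1): bring down 1; 1(1) - 2 = -1; (-1)(1) - 1 = -2; (-2)(1) + 2 = 0 → quotient x^2 - x - 2, remainder 0.
Solve the quadratic x^2 - x - 2 = 0: discriminant = (-1)^2 - 4(1)(-2) = 1 + 8 = 9.
sqrt(9) = 3, so x = (1 ± 3)/2: x = 2 or x = -1.
Collecting all roots found:

x = -1, x = 0, x = 1, x = 2


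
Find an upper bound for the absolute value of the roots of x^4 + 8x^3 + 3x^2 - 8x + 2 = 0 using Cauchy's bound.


Cauchy's bound: all roots r satisfy |r| <= 1 + max(|a_i/a_n|) for i = 0,...,n-1
where a_n is the leading coefficient.

Coefficients: [1, 8, 3, -8, 2]
Leading coefficient a_n = 1
Ratios |a_i/a_n|: 8, 3, 8, 2
Maximum ratio: 8
Cauchy's bound: |r| <= 1 + 8 = 9

Upper bound = 9


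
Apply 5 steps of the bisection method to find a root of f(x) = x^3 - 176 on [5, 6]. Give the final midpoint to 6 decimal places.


f(x) = x^3 - 176
f(5) = -51 < 0
f(6) = 40 > 0

Step 1: midpoint = (5.000000 + 6.000000)/2 = 5.500000
  f(5.500000) = -9.625000
  f(mid) < 0, so root is in [5.500000, 6.000000]

Step 2: midpoint = (5.500000 + 6.000000)/2 = 5.750000
  f(5.750000) = 14.109375
  f(mid) > 0, so root is in [5.500000, 5.750000]

Step 3: midpoint = (5.500000 + 5.750000)/2 = 5.625000
  f(5.625000) = 1.978516
  f(mid) > 0, so root is in [5.500000, 5.625000]

Step 4: midpoint = (5.500000 + 5.625000)/2 = 5.562500
  f(5.562500) = -3.888428
  f(mid) < 0, so root is in [5.562500, 5.625000]

Step 5: midpoint = (5.562500 + 5.625000)/2 = 5.593750
  f(5.593750) = -0.971344
  f(mid) < 0, so root is in [5.593750, 5.625000]

midpoint = 5.593750


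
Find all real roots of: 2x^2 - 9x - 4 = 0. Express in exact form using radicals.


Using the quadratic formula: x = (-b ± sqrt(b^2 - 4ac)) / (2a)
Here a = 2, b = -9, c = -4
Discriminant = b^2 - 4ac = (-9)^2 - 4(2)(-4) = 81 + 32 = 113
Since discriminant = 113 > 0, there are two real roots.
x = (9 ± sqrt(113)) / 4
Numerically: x ≈ 4.9075 or x ≈ -0.4075

x = (9 + sqrt(113)) / 4 or x = (9 - sqrt(113)) / 4


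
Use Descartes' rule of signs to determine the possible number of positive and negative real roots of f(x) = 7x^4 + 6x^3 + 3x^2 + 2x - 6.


Descartes' rule of signs:

For positive roots, count sign changes in f(x) = 7x^4 + 6x^3 + 3x^2 + 2x - 6:
Signs of coefficients: +, +, +, +, -
Number of sign changes: 1
Possible positive real roots: 1

For negative roots, examine f(-x) = 7x^4 - 6x^3 + 3x^2 - 2x - 6:
Signs of coefficients: +, -, +, -, -
Number of sign changes: 3
Possible negative real roots: 3, 1

Positive roots: 1; Negative roots: 3 or 1


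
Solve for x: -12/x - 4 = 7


Subtract -4 from both sides: -12/x = 11
Multiply both sides by x: -12 = 11 * x
Divide by 11: x = -12/11

x = -12/11


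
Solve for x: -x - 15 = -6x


Starting with: -x - 15 = -6x
Move all x terms to left: (-1 + 6)x = 0 + 15
Simplify: 5x = 15
Divide both sides by 5: x = 3

x = 3


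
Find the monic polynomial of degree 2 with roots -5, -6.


A monic polynomial with roots -5, -6 is:
p(x) = (x + 5)(x + 6)
After multiplying by (x + 5): x + 5
After multiplying by (x + 6): x^2 + 11x + 30

x^2 + 11x + 30


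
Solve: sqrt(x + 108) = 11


Square both sides: x + 108 = 11^2 = 121
x = 121 - 108 = 13
x = 13
Check: sqrt(1*13 + 108) = sqrt(121) = 11 ✓

x = 13


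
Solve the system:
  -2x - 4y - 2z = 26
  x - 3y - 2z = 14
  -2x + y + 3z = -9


Using Cramer's rule. Expand each determinant along the first row.
D  = (-2)*[(-3)*3 - (-2)*1] - (-4)*[1*3 - (-2)*(-2)] + (-2)*[1*1 - (-3)*(-2)]
  = (-2)*(-7) - (-4)*(-1) + (-2)*(-5) = 20
Dx = 26*[(-3)*3 - (-2)*1] - (-4)*[14*3 - (-2)*(-9)] + (-2)*[14*1 - (-3)*(-9)]
  = 26*(-7) - (-4)*(24) + (-2)*(-13) = -60
Dy = (-2)*[14*3 - (-2)*(-9)] - 26*[1*3 - (-2)*(-2)] + (-2)*[1*(-9) - 14*(-2)]
  = (-2)*(24) - 26*(-1) + (-2)*(19) = -60
Dz = (-2)*[(-3)*(-9) - 14*1] - (-4)*[1*(-9) - 14*(-2)] + 26*[1*1 - (-3)*(-2)]
  = (-2)*(13) - (-4)*(19) + 26*(-5) = -80
x = Dx/D = -60/20 = -3, y = Dy/D = -60/20 = -3, z = Dz/D = -80/20 = -4
Check eq1: (-2)(-3) + (-4)(-3) + (-2)(-4) = 26 = 26 ✓
Check eq2: (1)(-3) + (-3)(-3) + (-2)(-4) = 14 = 14 ✓
Check eq3: (-2)(-3) + (1)(-3) + (3)(-4) = -9 = -9 ✓

x = -3, y = -3, z = -4


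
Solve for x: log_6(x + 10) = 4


Convert to exponential form: x + 10 = 6^4 = 1296
x = 1296 - 10 = 1286
Check: log_6(1286 + 10) = log_6(1296) = log_6(1296) = 4 ✓

x = 1286


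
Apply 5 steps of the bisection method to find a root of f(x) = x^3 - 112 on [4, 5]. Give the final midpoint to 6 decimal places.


f(x) = x^3 - 112
f(4) = -48 < 0
f(5) = 13 > 0

Step 1: midpoint = (4.000000 + 5.000000)/2 = 4.500000
  f(4.500000) = -20.875000
  f(mid) < 0, so root is in [4.500000, 5.000000]

Step 2: midpoint = (4.500000 + 5.000000)/2 = 4.750000
  f(4.750000) = -4.828125
  f(mid) < 0, so root is in [4.750000, 5.000000]

Step 3: midpoint = (4.750000 + 5.000000)/2 = 4.875000
  f(4.875000) = 3.857422
  f(mid) > 0, so root is in [4.750000, 4.875000]

Step 4: midpoint = (4.750000 + 4.875000)/2 = 4.812500
  f(4.812500) = -0.541748
  f(mid) < 0, so root is in [4.812500, 4.875000]

Step 5: midpoint = (4.812500 + 4.875000)/2 = 4.843750
  f(4.843750) = 1.643646
  f(mid) > 0, so root is in [4.812500, 4.843750]

midpoint = 4.843750


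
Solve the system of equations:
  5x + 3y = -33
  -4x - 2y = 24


Using Cramer's rule:
Determinant D = (5)(-2) - (-4)(3) = -10 + 12 = 2
Dx = (-33)(-2) - (24)(3) = 66 - 72 = -6
Dy = (5)(24) - (-4)(-33) = 120 - 132 = -12
x = Dx/D = -6/2 = -3
y = Dy/D = -12/2 = -6

x = -3, y = -6


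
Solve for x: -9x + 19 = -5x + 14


Starting with: -9x + 19 = -5x + 14
Move all x terms to left: (-9 + 5)x = 14 - 19
Simplify: -4x = -5
Divide both sides by -4: x = 5/4

x = 5/4


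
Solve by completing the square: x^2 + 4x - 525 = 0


Start: x^2 + 4x - 525 = 0
Move constant: x^2 + 4x = 525
Half of 4 is 2, squared is 4
Add 4 to both sides: x^2 + 4x + 4 = 529
(x + 2)^2 = 529
x + 2 = ±23
x = -2 + 23 = 21 or x = -2 - 23 = -25

x = -25, x = 21


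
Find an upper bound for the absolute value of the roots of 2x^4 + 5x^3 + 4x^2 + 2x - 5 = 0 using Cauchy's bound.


Cauchy's bound: all roots r satisfy |r| <= 1 + max(|a_i/a_n|) for i = 0,...,n-1
where a_n is the leading coefficient.

Coefficients: [2, 5, 4, 2, -5]
Leading coefficient a_n = 2
Ratios |a_i/a_n|: 5/2, 2, 1, 5/2
Maximum ratio: 5/2
Cauchy's bound: |r| <= 1 + 5/2 = 7/2

Upper bound = 7/2


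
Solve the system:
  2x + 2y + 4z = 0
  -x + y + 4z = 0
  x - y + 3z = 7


Using Cramer's rule. Expand each determinant along the first row.
D  = 2*[1*3 - 4*(-1)] - 2*[(-1)*3 - 4*1] + 4*[(-1)*(-1) - 1*1]
  = 2*(7) - 2*(-7) + 4*(0) = 28
Dx = 0*[1*3 - 4*(-1)] - 2*[0*3 - 4*7] + 4*[0*(-1) - 1*7]
  = 0*(7) - 2*(-28) + 4*(-7) = 28
Dy = 2*[0*3 - 4*7] - 0*[(-1)*3 - 4*1] + 4*[(-1)*7 - 0*1]
  = 2*(-28) - 0*(-7) + 4*(-7) = -84
Dz = 2*[1*7 - 0*(-1)] - 2*[(-1)*7 - 0*1] + 0*[(-1)*(-1) - 1*1]
  = 2*(7) - 2*(-7) + 0*(0) = 28
x = Dx/D = 28/28 = 1, y = Dy/D = -84/28 = -3, z = Dz/D = 28/28 = 1
Check eq1: (2)(1) + (2)(-3) + (4)(1) = 0 = 0 ✓
Check eq2: (-1)(1) + (1)(-3) + (4)(1) = 0 = 0 ✓
Check eq3: (1)(1) + (-1)(-3) + (3)(1) = 7 = 7 ✓

x = 1, y = -3, z = 1


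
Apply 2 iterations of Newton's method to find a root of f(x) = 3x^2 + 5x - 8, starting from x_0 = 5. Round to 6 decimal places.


Newton's method: x_(n+1) = x_n - f(x_n)/f'(x_n)
f(x) = 3x^2 + 5x - 8
f'(x) = 6x + 5

Iteration 1:
  f(5.000000) = 92.000000
  f'(5.000000) = 35.000000
  x_1 = 5.000000 - (92.000000)/(35.000000) = 2.371429

Iteration 2:
  f(2.371429) = 20.728163
  f'(2.371429) = 19.228571
  x_2 = 2.371429 - (20.728163)/(19.228571) = 1.293441

x_2 = 1.293441


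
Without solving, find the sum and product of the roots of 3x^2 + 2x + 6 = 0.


By Vieta's formulas for ax^2 + bx + c = 0:
  Sum of roots = -b/a
  Product of roots = c/a

Here a = 3, b = 2, c = 6
Sum = -(2)/3 = -2/3
Product = 6/3 = 2

Sum = -2/3, Product = 2


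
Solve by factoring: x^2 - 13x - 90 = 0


We need two numbers that multiply to -90 and add to -13.
Those numbers are 5 and -18 (since 5 * (-18) = -90 and 5 + (-18) = -13).
So x^2 - 13x - 90 = (x + 5)(x - 18) = 0
Setting each factor to zero: x = -5 or x = 18

x = -5, x = 18


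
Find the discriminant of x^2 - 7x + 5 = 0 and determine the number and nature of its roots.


For ax^2 + bx + c = 0, discriminant D = b^2 - 4ac
Here a = 1, b = -7, c = 5
D = (-7)^2 - 4(1)(5) = 49 - 20 = 29

D = 29 > 0 but not a perfect square
The equation has 2 distinct real irrational roots.

Discriminant = 29, 2 distinct real irrational roots


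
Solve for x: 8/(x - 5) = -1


Multiply both sides by (x - 5): 8 = -1(x - 5)
Distribute: 8 = -x + 5
-x = 8 - 5 = 3
x = -3

x = -3


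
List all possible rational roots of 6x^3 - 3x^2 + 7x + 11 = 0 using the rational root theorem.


Rational root theorem: possible roots are ±p/q where:
  p divides the constant term (11): p ∈ {1, 11}
  q divides the leading coefficient (6): q ∈ {1, 2, 3, 6}

All possible rational roots: -11, -11/2, -11/3, -11/6, -1, -1/2, -1/3, -1/6, 1/6, 1/3, 1/2, 1, 11/6, 11/3, 11/2, 11

-11, -11/2, -11/3, -11/6, -1, -1/2, -1/3, -1/6, 1/6, 1/3, 1/2, 1, 11/6, 11/3, 11/2, 11


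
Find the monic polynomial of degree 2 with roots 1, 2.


A monic polynomial with roots 1, 2 is:
p(x) = (x - 1)(x - 2)
After multiplying by (x - 1): x - 1
After multiplying by (x - 2): x^2 - 3x + 2

x^2 - 3x + 2


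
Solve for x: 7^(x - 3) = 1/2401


Express both sides with the same base.
1/2401 = 7^(-4)
Since the bases match, equate exponents: x - 3 = -4
So x = -4 - (-3) = -1

x = -1


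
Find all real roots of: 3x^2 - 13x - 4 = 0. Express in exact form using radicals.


Using the quadratic formula: x = (-b ± sqrt(b^2 - 4ac)) / (2a)
Here a = 3, b = -13, c = -4
Discriminant = b^2 - 4ac = (-13)^2 - 4(3)(-4) = 169 + 48 = 217
Since discriminant = 217 > 0, there are two real roots.
x = (13 ± sqrt(217)) / 6
Numerically: x ≈ 4.6218 or x ≈ -0.2885

x = (13 + sqrt(217)) / 6 or x = (13 - sqrt(217)) / 6


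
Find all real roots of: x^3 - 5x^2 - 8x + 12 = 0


Let p(x) = x^3 - 5x^2 - 8x + 12. By the rational root theorem (leading coefficient 1), any rational root is an integer divisor of 12: try ±1, ±2, ... in turn.
Test x = 1: value = 0 ✓, so (x - 1) is a factor.
Synthetic division by (x - 1): bring down 1; 1(1) - 5 = -4; (-4)(1) - 8 = -12; (-12)(1) + 12 = 0 → quotient x^2 - 4x - 12, remainder 0.
Solve the quadratic x^2 - 4x - 12 = 0: discriminant = (-4)^2 - 4(1)(-12) = 16 + 48 = 64.
sqrt(64) = 8, so x = (4 ± 8)/2: x = 6 or x = -2.

x = -2, x = 1, x = 6


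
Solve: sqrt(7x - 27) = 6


Square both sides: 7x - 27 = 6^2 = 36
7x = 36 + 27 = 63
x = 9
Check: sqrt(7*9 - 27) = sqrt(36) = 6 ✓

x = 9


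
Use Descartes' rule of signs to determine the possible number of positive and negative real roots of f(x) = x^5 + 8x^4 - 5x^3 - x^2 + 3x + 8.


Descartes' rule of signs:

For positive roots, count sign changes in f(x) = x^5 + 8x^4 - 5x^3 - x^2 + 3x + 8:
Signs of coefficients: +, +, -, -, +, +
Number of sign changes: 2
Possible positive real roots: 2, 0

For negative roots, examine f(-x) = -x^5 + 8x^4 + 5x^3 - x^2 - 3x + 8:
Signs of coefficients: -, +, +, -, -, +
Number of sign changes: 3
Possible negative real roots: 3, 1

Positive roots: 2 or 0; Negative roots: 3 or 1


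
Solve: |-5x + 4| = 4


An absolute value equation |expr| = 4 gives two cases:
Case 1: -5x + 4 = 4
  -5x = 0, so x = 0
Case 2: -5x + 4 = -4
  -5x = -8, so x = 8/5

x = 0, x = 8/5


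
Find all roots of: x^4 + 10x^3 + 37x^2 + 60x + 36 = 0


Let p(x) = x^4 + 10x^3 + 37x^2 + 60x + 36. By the rational root theorem (leading coefficient 1), any rational root is an integer divisor of 36: try ±1, ±2, ... in turn.
Test x = 1: value = 144 ≠ 0.
Test x = -1: value = 4 ≠ 0.
Test x = 2: value = 400 ≠ 0.
Test x = -2: value = 0 ✓, so (x + 2) is a factor.
Synthetic division by (x + 2): bring down 1; 1(-2) + 10 = 8; 8(-2) + 37 = 21; 21(-2) + 60 = 18; 18(-2) + 36 = 0 → quotient x^3 + 8x^2 + 21x + 18, remainder 0.
Continue with the quotient x^3 + 8x^2 + 21x + 18 (candidates must divide 18; re-test x = -2 first in case it repeats).
Test x = -2: value = 0 ✓, so (x + 2) is a factor.
Synthetic division by (x + 2): bring down 1; 1(-2) + 8 = 6; 6(-2) + 21 = 9; 9(-2) + 18 = 0 → quotient x^2 + 6x + 9, remainder 0.
Solve the quadratic x^2 + 6x + 9 = 0: discriminant = 6^2 - 4(1)(9) = 36 - 36 = 0.
Discriminant = 0, so a double root: x = -6/2 = -3.
Collecting all roots found:

x = -3 (multiplicity 2), x = -2 (multiplicity 2)


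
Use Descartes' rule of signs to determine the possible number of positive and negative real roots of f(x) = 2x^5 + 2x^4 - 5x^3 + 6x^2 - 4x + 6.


Descartes' rule of signs:

For positive roots, count sign changes in f(x) = 2x^5 + 2x^4 - 5x^3 + 6x^2 - 4x + 6:
Signs of coefficients: +, +, -, +, -, +
Number of sign changes: 4
Possible positive real roots: 4, 2, 0

For negative roots, examine f(-x) = -2x^5 + 2x^4 + 5x^3 + 6x^2 + 4x + 6:
Signs of coefficients: -, +, +, +, +, +
Number of sign changes: 1
Possible negative real roots: 1

Positive roots: 4 or 2 or 0; Negative roots: 1
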